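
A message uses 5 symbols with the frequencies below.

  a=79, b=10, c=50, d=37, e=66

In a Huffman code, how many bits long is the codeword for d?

Huffman merges, smallest pair first:
merge b(10) and d(37): 47
merge 47 and c(50): 97
merge e(66) and a(79): 145
merge 97 and 145: 242
d's leaf is at depth 3, giving a 3-bit codeword.

3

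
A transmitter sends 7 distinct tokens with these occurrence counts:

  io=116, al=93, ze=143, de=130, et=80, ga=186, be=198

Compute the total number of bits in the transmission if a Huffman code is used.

Merge the two smallest weights repeatedly:
et(80) + al(93) → 173
io(116) + de(130) → 246
ze(143) + 173 → 316
ga(186) + be(198) → 384
246 + 316 → 562
384 + 562 → 946
Total encoded bits = sum of merged weights = 173 + 246 + 316 + 384 + 562 + 946 = 2627.

2627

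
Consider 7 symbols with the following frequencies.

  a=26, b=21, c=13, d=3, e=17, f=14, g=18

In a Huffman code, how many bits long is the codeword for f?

3

Huffman merges, smallest pair first:
combine d(3), c(13) → 16
combine f(14), 16 → 30
combine e(17), g(18) → 35
combine b(21), a(26) → 47
combine 30, 35 → 65
combine 47, 65 → 112
f sits 3 levels below the root, so its codeword is 3 bits.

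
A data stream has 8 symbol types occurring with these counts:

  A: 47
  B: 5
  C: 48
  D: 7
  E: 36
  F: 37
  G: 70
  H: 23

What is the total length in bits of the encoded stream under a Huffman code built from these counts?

Greedily combine the two least-frequent nodes:
B(5) + D(7) → 12
12 + H(23) → 35
35 + E(36) → 71
F(37) + A(47) → 84
C(48) + G(70) → 118
71 + 84 → 155
118 + 155 → 273
Each symbol's bit-cost is frequency × depth; summing gives 748 bits (equivalently 12 + 35 + 71 + 84 + 118 + 155 + 273).

748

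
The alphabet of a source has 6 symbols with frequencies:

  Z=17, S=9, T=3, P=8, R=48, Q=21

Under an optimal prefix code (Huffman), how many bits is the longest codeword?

Merge the two lowest-weight nodes at each step:
combine T(3), P(8) → 11
combine S(9), 11 → 20
combine Z(17), 20 → 37
combine Q(21), 37 → 58
combine R(48), 58 → 106
The rarest symbols sit at the bottom; the longest codeword is 5 bits.

5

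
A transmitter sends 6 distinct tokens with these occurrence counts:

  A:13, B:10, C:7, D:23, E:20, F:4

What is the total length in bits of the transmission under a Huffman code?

186

Greedily combine the two least-frequent nodes:
combine F(4), C(7) → 11
combine B(10), 11 → 21
combine A(13), E(20) → 33
combine 21, D(23) → 44
combine 33, 44 → 77
Each symbol's bit-cost is frequency × depth; summing gives 186 bits (equivalently 11 + 21 + 33 + 44 + 77).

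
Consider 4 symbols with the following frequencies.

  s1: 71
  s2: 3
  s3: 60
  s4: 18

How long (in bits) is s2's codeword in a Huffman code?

3

Huffman merges, smallest pair first:
combine s2(3), s4(18) → 21
combine 21, s3(60) → 81
combine s1(71), 81 → 152
s2 sits 3 levels below the root, so its codeword is 3 bits.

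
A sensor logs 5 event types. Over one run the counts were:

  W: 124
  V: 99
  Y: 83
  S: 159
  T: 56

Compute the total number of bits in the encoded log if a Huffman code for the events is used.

Merge the two smallest weights repeatedly:
T(56) + Y(83) → 139
V(99) + W(124) → 223
139 + S(159) → 298
223 + 298 → 521
The encoded length is the sum of every internal node's weight: 139 + 223 + 298 + 521 = 1181 bits.

1181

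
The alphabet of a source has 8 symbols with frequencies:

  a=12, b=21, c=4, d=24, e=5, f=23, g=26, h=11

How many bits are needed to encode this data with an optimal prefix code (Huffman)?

357

Merge the two smallest weights repeatedly:
c(4) + e(5) → 9
9 + h(11) → 20
a(12) + 20 → 32
b(21) + f(23) → 44
d(24) + g(26) → 50
32 + 44 → 76
50 + 76 → 126
Each symbol's bit-cost is frequency × depth; summing gives 357 bits (equivalently 9 + 20 + 32 + 44 + 50 + 76 + 126).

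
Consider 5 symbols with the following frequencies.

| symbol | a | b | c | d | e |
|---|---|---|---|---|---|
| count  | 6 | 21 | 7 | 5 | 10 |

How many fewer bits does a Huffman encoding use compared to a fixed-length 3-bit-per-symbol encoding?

42

Fixed-length: 3 bits × 49 symbols = 147 bits.
Huffman merges:
combine d(5), a(6) → 11
combine c(7), e(10) → 17
combine 11, 17 → 28
combine b(21), 28 → 49
Huffman total = 11 + 17 + 28 + 49 = 105 bits.
Saving = 147 − 105 = 42 bits.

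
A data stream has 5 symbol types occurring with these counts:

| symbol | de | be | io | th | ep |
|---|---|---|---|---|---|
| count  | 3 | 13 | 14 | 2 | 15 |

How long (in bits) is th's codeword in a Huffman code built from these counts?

Repeatedly merge the two smallest:
combine th(2), de(3) → 5
combine 5, be(13) → 18
combine io(14), ep(15) → 29
combine 18, 29 → 47
th's leaf is at depth 3, giving a 3-bit codeword.

3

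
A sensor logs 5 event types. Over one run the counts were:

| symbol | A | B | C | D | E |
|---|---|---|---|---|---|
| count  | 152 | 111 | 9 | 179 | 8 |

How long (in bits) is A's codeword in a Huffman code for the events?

2

Repeatedly merge the two smallest:
combine E(8), C(9) → 17
combine 17, B(111) → 128
combine 128, A(152) → 280
combine D(179), 280 → 459
The subtree containing A is merged 2 times, so code length = 2.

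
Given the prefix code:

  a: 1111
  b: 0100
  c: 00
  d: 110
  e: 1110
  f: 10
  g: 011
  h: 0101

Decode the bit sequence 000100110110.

Read left to right; each codeword is recognised as soon as it completes (prefix code):
  00→c | 0100→b | 110→d | 110→d
Decoded message: cbdd

cbdd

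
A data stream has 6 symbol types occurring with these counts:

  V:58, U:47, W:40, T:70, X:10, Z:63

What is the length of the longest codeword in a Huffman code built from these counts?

Merge the two lowest-weight nodes at each step:
merge X(10) and W(40): 50
merge U(47) and 50: 97
merge V(58) and Z(63): 121
merge T(70) and 97: 167
merge 121 and 167: 288
The rarest symbols sit at the bottom; the longest codeword is 4 bits.

4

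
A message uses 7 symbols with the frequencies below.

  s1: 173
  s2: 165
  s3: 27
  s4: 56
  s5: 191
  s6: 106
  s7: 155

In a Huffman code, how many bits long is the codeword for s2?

3

Build the tree from the bottom:
s3(27) + s4(56) → 83
83 + s6(106) → 189
s7(155) + s2(165) → 320
s1(173) + 189 → 362
s5(191) + 320 → 511
362 + 511 → 873
s2's leaf is at depth 3, giving a 3-bit codeword.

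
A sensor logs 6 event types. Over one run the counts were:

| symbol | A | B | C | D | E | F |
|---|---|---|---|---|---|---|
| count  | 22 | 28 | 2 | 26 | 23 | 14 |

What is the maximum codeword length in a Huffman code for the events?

Merge the two lowest-weight nodes at each step:
merge C(2) and F(14): 16
merge 16 and A(22): 38
merge E(23) and D(26): 49
merge B(28) and 38: 66
merge 49 and 66: 115
The rarest symbols sit at the bottom; the longest codeword is 4 bits.

4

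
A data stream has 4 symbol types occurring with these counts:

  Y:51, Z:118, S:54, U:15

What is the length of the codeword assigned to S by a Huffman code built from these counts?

2

Build the tree from the bottom:
merge U(15) and Y(51): 66
merge S(54) and 66: 120
merge Z(118) and 120: 238
S's leaf is at depth 2, giving a 2-bit codeword.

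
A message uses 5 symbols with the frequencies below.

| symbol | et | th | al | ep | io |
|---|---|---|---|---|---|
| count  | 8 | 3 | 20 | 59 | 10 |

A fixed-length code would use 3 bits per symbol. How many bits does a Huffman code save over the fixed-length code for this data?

Fixed-length: 3 bits × 100 symbols = 300 bits.
Huffman merges:
combine th(3), et(8) → 11
combine io(10), 11 → 21
combine al(20), 21 → 41
combine 41, ep(59) → 100
Huffman total = 11 + 21 + 41 + 100 = 173 bits.
Saving = 300 − 173 = 127 bits.

127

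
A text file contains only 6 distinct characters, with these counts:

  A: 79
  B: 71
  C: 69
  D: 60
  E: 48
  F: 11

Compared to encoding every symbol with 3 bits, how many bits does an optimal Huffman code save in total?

160

Fixed-length: 3 bits × 338 symbols = 1014 bits.
Huffman merges:
F(11) + E(48) → 59
59 + D(60) → 119
C(69) + B(71) → 140
A(79) + 119 → 198
140 + 198 → 338
Huffman total = 59 + 119 + 140 + 198 + 338 = 854 bits.
Saving = 1014 − 854 = 160 bits.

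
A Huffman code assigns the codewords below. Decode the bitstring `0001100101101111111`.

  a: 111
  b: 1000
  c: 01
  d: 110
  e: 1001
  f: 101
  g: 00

gcecfaa

Read left to right; each codeword is recognised as soon as it completes (prefix code):
  00→g | 01→c | 1001→e | 01→c | 101→f | 111→a | 111→a
Decoded message: gcecfaa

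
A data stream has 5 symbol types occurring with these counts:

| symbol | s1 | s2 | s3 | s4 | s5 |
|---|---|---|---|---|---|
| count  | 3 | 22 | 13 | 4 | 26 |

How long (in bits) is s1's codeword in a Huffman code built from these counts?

4

Repeatedly merge the two smallest:
s1(3) + s4(4) → 7
7 + s3(13) → 20
20 + s2(22) → 42
s5(26) + 42 → 68
s1 sits 4 levels below the root, so its codeword is 4 bits.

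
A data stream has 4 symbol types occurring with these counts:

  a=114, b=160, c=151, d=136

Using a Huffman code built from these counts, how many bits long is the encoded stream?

Build the Huffman tree bottom-up:
merge a(114) and d(136): 250
merge c(151) and b(160): 311
merge 250 and 311: 561
The encoded length is the sum of every internal node's weight: 250 + 311 + 561 = 1122 bits.

1122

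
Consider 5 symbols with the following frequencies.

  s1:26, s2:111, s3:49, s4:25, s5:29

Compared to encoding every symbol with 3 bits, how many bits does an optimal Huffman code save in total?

Fixed-length: 3 bits × 240 symbols = 720 bits.
Huffman merges:
merge s4(25) and s1(26): 51
merge s5(29) and s3(49): 78
merge 51 and 78: 129
merge s2(111) and 129: 240
Huffman total = 51 + 78 + 129 + 240 = 498 bits.
Saving = 720 − 498 = 222 bits.

222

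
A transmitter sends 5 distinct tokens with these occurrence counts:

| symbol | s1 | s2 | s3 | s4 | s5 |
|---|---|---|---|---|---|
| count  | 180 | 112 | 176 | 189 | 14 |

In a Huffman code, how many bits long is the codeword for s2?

Repeatedly merge the two smallest:
combine s5(14), s2(112) → 126
combine 126, s3(176) → 302
combine s1(180), s4(189) → 369
combine 302, 369 → 671
s2 sits 3 levels below the root, so its codeword is 3 bits.

3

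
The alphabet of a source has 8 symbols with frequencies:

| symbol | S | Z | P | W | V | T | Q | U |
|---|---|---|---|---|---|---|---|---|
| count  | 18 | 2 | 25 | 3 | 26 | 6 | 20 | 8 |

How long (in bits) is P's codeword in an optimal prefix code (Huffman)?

Huffman merges, smallest pair first:
Z(2) + W(3) → 5
5 + T(6) → 11
U(8) + 11 → 19
S(18) + 19 → 37
Q(20) + P(25) → 45
V(26) + 37 → 63
45 + 63 → 108
P's leaf is at depth 2, giving a 2-bit codeword.

2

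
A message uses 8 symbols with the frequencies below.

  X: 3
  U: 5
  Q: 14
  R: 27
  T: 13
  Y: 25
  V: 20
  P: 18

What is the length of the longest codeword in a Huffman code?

Merge the two lowest-weight nodes at each step:
combine X(3), U(5) → 8
combine 8, T(13) → 21
combine Q(14), P(18) → 32
combine V(20), 21 → 41
combine Y(25), R(27) → 52
combine 32, 41 → 73
combine 52, 73 → 125
Maximum depth reached is 5.

5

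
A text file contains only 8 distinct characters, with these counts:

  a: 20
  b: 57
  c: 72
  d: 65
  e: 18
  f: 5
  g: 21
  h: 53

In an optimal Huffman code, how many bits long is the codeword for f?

Build the tree from the bottom:
f(5) + e(18) → 23
a(20) + g(21) → 41
23 + 41 → 64
h(53) + b(57) → 110
64 + d(65) → 129
c(72) + 110 → 182
129 + 182 → 311
f's leaf is at depth 4, giving a 4-bit codeword.

4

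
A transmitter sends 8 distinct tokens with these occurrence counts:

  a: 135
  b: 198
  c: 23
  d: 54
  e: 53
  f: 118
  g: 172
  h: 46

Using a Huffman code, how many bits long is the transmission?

2203

Merge the two smallest weights repeatedly:
combine c(23), h(46) → 69
combine e(53), d(54) → 107
combine 69, 107 → 176
combine f(118), a(135) → 253
combine g(172), 176 → 348
combine b(198), 253 → 451
combine 348, 451 → 799
Each symbol's bit-cost is frequency × depth; summing gives 2203 bits (equivalently 69 + 107 + 176 + 253 + 348 + 451 + 799).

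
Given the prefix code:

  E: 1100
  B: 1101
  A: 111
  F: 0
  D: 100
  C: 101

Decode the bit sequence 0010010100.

Read left to right; each codeword is recognised as soon as it completes (prefix code):
  0→F | 0→F | 100→D | 101→C | 0→F | 0→F
Decoded message: FFDCFF

FFDCFF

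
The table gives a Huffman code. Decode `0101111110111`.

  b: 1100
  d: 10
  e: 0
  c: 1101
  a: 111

edaaea

Read left to right; each codeword is recognised as soon as it completes (prefix code):
  0→e | 10→d | 111→a | 111→a | 0→e | 111→a
Decoded message: edaaea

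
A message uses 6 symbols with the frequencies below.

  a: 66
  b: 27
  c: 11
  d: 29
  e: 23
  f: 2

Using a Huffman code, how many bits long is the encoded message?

Build the Huffman tree bottom-up:
merge f(2) and c(11): 13
merge 13 and e(23): 36
merge b(27) and d(29): 56
merge 36 and 56: 92
merge a(66) and 92: 158
Total encoded bits = sum of merged weights = 13 + 36 + 56 + 92 + 158 = 355.

355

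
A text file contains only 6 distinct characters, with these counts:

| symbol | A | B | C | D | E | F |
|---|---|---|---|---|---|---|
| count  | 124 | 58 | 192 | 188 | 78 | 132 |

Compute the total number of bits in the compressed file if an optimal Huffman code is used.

Greedily combine the two least-frequent nodes:
B(58) + E(78) → 136
A(124) + F(132) → 256
136 + D(188) → 324
C(192) + 256 → 448
324 + 448 → 772
The encoded length is the sum of every internal node's weight: 136 + 256 + 324 + 448 + 772 = 1936 bits.

1936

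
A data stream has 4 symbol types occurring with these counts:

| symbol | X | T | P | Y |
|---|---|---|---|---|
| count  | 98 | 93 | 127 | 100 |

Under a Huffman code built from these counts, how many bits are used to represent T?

Build the tree from the bottom:
combine T(93), X(98) → 191
combine Y(100), P(127) → 227
combine 191, 227 → 418
T's leaf is at depth 2, giving a 2-bit codeword.

2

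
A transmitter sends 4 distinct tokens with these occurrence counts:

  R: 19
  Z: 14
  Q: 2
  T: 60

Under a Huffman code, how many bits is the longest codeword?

3

Merge the two lowest-weight nodes at each step:
combine Q(2), Z(14) → 16
combine 16, R(19) → 35
combine 35, T(60) → 95
Maximum depth reached is 3.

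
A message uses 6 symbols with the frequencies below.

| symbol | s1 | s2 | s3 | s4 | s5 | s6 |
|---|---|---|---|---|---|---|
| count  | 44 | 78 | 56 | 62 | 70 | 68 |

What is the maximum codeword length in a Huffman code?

3

Merge the two lowest-weight nodes at each step:
combine s1(44), s3(56) → 100
combine s4(62), s6(68) → 130
combine s5(70), s2(78) → 148
combine 100, 130 → 230
combine 148, 230 → 378
Maximum depth reached is 3.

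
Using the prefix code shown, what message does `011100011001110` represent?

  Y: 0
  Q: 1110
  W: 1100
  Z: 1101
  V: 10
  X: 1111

YQYYWQ

Read left to right; each codeword is recognised as soon as it completes (prefix code):
  0→Y | 1110→Q | 0→Y | 0→Y | 1100→W | 1110→Q
Decoded message: YQYYWQ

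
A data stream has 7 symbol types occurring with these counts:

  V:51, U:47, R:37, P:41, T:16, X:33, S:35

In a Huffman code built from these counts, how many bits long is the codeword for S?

3

Huffman merges, smallest pair first:
merge T(16) and X(33): 49
merge S(35) and R(37): 72
merge P(41) and U(47): 88
merge 49 and V(51): 100
merge 72 and 88: 160
merge 100 and 160: 260
S's leaf is at depth 3, giving a 3-bit codeword.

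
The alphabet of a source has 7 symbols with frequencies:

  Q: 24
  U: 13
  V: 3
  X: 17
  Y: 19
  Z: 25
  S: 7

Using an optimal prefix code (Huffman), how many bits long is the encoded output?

Greedily combine the two least-frequent nodes:
merge V(3) and S(7): 10
merge 10 and U(13): 23
merge X(17) and Y(19): 36
merge 23 and Q(24): 47
merge Z(25) and 36: 61
merge 47 and 61: 108
The encoded length is the sum of every internal node's weight: 10 + 23 + 36 + 47 + 61 + 108 = 285 bits.

285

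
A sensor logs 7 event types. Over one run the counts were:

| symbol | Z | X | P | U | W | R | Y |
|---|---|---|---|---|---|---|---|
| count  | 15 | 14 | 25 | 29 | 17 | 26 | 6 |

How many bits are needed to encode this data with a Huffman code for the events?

Merge the two smallest weights repeatedly:
Y(6) + X(14) → 20
Z(15) + W(17) → 32
20 + P(25) → 45
R(26) + U(29) → 55
32 + 45 → 77
55 + 77 → 132
Total encoded bits = sum of merged weights = 20 + 32 + 45 + 55 + 77 + 132 = 361.

361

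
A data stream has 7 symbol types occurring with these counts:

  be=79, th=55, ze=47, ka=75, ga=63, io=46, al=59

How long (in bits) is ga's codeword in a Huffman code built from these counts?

3

Repeatedly merge the two smallest:
merge io(46) and ze(47): 93
merge th(55) and al(59): 114
merge ga(63) and ka(75): 138
merge be(79) and 93: 172
merge 114 and 138: 252
merge 172 and 252: 424
The subtree containing ga is merged 3 times, so code length = 3.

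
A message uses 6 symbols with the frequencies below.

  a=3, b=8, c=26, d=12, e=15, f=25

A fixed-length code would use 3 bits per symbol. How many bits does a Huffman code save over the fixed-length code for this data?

55

Fixed-length: 3 bits × 89 symbols = 267 bits.
Huffman merges:
combine a(3), b(8) → 11
combine 11, d(12) → 23
combine e(15), 23 → 38
combine f(25), c(26) → 51
combine 38, 51 → 89
Huffman total = 11 + 23 + 38 + 51 + 89 = 212 bits.
Saving = 267 − 212 = 55 bits.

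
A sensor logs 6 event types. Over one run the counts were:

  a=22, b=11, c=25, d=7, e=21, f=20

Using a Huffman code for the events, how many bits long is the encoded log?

268

Build the Huffman tree bottom-up:
combine d(7), b(11) → 18
combine 18, f(20) → 38
combine e(21), a(22) → 43
combine c(25), 38 → 63
combine 43, 63 → 106
The encoded length is the sum of every internal node's weight: 18 + 38 + 43 + 63 + 106 = 268 bits.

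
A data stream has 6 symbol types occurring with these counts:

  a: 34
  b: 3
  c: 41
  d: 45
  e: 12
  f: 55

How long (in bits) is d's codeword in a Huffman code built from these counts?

Huffman merges, smallest pair first:
b(3) + e(12) → 15
15 + a(34) → 49
c(41) + d(45) → 86
49 + f(55) → 104
86 + 104 → 190
d sits 2 levels below the root, so its codeword is 2 bits.

2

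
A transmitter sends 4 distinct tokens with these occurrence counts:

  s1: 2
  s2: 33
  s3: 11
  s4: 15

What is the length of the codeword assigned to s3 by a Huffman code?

3

Huffman merges, smallest pair first:
combine s1(2), s3(11) → 13
combine 13, s4(15) → 28
combine 28, s2(33) → 61
The subtree containing s3 is merged 3 times, so code length = 3.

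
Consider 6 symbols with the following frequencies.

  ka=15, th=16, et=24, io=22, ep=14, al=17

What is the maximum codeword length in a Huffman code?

3

Merge the two lowest-weight nodes at each step:
ep(14) + ka(15) → 29
th(16) + al(17) → 33
io(22) + et(24) → 46
29 + 33 → 62
46 + 62 → 108
The rarest symbols sit at the bottom; the longest codeword is 3 bits.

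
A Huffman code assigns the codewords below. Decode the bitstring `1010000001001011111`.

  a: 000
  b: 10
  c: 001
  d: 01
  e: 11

Read left to right; each codeword is recognised as soon as it completes (prefix code):
  10→b | 10→b | 000→a | 001→c | 001→c | 01→d | 11→e | 11→e
Decoded message: bbaccdee

bbaccdee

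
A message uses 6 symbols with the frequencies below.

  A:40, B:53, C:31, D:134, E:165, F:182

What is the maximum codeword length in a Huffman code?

4

Merge the two lowest-weight nodes at each step:
combine C(31), A(40) → 71
combine B(53), 71 → 124
combine 124, D(134) → 258
combine E(165), F(182) → 347
combine 258, 347 → 605
The first pair merged (C, A) ends up deepest, at depth 4.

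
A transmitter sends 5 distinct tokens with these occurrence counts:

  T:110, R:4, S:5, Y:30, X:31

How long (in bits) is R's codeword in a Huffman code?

Build the tree from the bottom:
R(4) + S(5) → 9
9 + Y(30) → 39
X(31) + 39 → 70
70 + T(110) → 180
The subtree containing R is merged 4 times, so code length = 4.

4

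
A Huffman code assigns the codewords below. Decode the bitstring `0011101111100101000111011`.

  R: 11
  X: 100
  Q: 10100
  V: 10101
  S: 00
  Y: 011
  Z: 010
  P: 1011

Read left to right; each codeword is recognised as soon as it completes (prefix code):
  00→S | 11→R | 1011→P | 11→R | 100→X | 10100→Q | 011→Y | 1011→P
Decoded message: SRPRXQYP

SRPRXQYP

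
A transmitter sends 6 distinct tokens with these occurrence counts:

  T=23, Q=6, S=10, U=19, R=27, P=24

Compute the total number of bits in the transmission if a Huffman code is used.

269

Merge the two smallest weights repeatedly:
merge Q(6) and S(10): 16
merge 16 and U(19): 35
merge T(23) and P(24): 47
merge R(27) and 35: 62
merge 47 and 62: 109
Total encoded bits = sum of merged weights = 16 + 35 + 47 + 62 + 109 = 269.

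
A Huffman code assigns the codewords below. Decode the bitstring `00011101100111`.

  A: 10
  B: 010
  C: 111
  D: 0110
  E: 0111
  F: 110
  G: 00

Read left to right; each codeword is recognised as soon as it completes (prefix code):
  00→G | 0111→E | 0110→D | 0111→E
Decoded message: GEDE

GEDE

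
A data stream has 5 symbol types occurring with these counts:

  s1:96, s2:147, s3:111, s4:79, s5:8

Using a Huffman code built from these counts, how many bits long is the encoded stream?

969

Greedily combine the two least-frequent nodes:
combine s5(8), s4(79) → 87
combine 87, s1(96) → 183
combine s3(111), s2(147) → 258
combine 183, 258 → 441
Total encoded bits = sum of merged weights = 87 + 183 + 258 + 441 = 969.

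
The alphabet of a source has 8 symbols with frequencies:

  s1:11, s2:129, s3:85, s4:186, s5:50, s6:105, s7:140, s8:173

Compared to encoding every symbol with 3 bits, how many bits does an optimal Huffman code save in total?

152

Fixed-length: 3 bits × 879 symbols = 2637 bits.
Huffman merges:
s1(11) + s5(50) → 61
61 + s3(85) → 146
s6(105) + s2(129) → 234
s7(140) + 146 → 286
s8(173) + s4(186) → 359
234 + 286 → 520
359 + 520 → 879
Huffman total = 61 + 146 + 234 + 286 + 359 + 520 + 879 = 2485 bits.
Saving = 2637 − 2485 = 152 bits.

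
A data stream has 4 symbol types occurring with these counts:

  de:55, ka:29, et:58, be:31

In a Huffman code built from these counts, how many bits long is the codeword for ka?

2

Build the tree from the bottom:
merge ka(29) and be(31): 60
merge de(55) and et(58): 113
merge 60 and 113: 173
ka sits 2 levels below the root, so its codeword is 2 bits.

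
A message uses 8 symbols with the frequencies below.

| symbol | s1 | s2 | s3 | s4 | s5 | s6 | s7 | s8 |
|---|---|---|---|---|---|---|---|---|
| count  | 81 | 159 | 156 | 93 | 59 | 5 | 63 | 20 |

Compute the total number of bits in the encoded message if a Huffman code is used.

1702

Greedily combine the two least-frequent nodes:
combine s6(5), s8(20) → 25
combine 25, s5(59) → 84
combine s7(63), s1(81) → 144
combine 84, s4(93) → 177
combine 144, s3(156) → 300
combine s2(159), 177 → 336
combine 300, 336 → 636
The encoded length is the sum of every internal node's weight: 25 + 84 + 144 + 177 + 300 + 336 + 636 = 1702 bits.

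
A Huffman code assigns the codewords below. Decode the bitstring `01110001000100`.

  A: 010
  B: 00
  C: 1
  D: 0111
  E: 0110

DBABCB

Read left to right; each codeword is recognised as soon as it completes (prefix code):
  0111→D | 00→B | 010→A | 00→B | 1→C | 00→B
Decoded message: DBABCB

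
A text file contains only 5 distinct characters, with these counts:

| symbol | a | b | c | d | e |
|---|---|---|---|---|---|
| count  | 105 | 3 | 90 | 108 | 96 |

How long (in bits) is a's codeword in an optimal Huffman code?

2

Repeatedly merge the two smallest:
b(3) + c(90) → 93
93 + e(96) → 189
a(105) + d(108) → 213
189 + 213 → 402
The subtree containing a is merged 2 times, so code length = 2.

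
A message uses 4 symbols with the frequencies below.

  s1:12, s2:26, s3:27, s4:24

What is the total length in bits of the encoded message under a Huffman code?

178

Merge the two smallest weights repeatedly:
s1(12) + s4(24) → 36
s2(26) + s3(27) → 53
36 + 53 → 89
The encoded length is the sum of every internal node's weight: 36 + 53 + 89 = 178 bits.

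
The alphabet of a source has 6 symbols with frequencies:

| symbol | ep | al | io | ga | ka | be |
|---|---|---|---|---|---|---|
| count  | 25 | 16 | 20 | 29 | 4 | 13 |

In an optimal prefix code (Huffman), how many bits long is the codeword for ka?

4

Repeatedly merge the two smallest:
combine ka(4), be(13) → 17
combine al(16), 17 → 33
combine io(20), ep(25) → 45
combine ga(29), 33 → 62
combine 45, 62 → 107
The subtree containing ka is merged 4 times, so code length = 4.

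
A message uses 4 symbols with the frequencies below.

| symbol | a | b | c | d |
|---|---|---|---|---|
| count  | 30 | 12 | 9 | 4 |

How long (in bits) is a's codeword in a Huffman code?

Build the tree from the bottom:
combine d(4), c(9) → 13
combine b(12), 13 → 25
combine 25, a(30) → 55
a is a child of the root — depth 1, so its codeword is a single bit.

1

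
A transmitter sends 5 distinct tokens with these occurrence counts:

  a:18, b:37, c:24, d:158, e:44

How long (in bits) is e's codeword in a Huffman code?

2

Build the tree from the bottom:
combine a(18), c(24) → 42
combine b(37), 42 → 79
combine e(44), 79 → 123
combine 123, d(158) → 281
e's leaf is at depth 2, giving a 2-bit codeword.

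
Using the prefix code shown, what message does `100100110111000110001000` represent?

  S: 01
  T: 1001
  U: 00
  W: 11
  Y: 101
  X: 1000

TUWSWUSXX

Read left to right; each codeword is recognised as soon as it completes (prefix code):
  1001→T | 00→U | 11→W | 01→S | 11→W | 00→U | 01→S | 1000→X | 1000→X
Decoded message: TUWSWUSXX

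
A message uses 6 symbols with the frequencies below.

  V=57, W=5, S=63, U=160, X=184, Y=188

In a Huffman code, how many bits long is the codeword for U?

2

Build the tree from the bottom:
W(5) + V(57) → 62
62 + S(63) → 125
125 + U(160) → 285
X(184) + Y(188) → 372
285 + 372 → 657
The subtree containing U is merged 2 times, so code length = 2.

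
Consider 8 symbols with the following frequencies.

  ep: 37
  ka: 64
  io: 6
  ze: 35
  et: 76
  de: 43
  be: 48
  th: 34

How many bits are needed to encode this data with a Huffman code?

Merge the two smallest weights repeatedly:
merge io(6) and th(34): 40
merge ze(35) and ep(37): 72
merge 40 and de(43): 83
merge be(48) and ka(64): 112
merge 72 and et(76): 148
merge 83 and 112: 195
merge 148 and 195: 343
Each symbol's bit-cost is frequency × depth; summing gives 993 bits (equivalently 40 + 72 + 83 + 112 + 148 + 195 + 343).

993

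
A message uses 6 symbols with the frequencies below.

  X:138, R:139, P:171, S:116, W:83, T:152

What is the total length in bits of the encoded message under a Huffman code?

2074

Merge the two smallest weights repeatedly:
combine W(83), S(116) → 199
combine X(138), R(139) → 277
combine T(152), P(171) → 323
combine 199, 277 → 476
combine 323, 476 → 799
Each symbol's bit-cost is frequency × depth; summing gives 2074 bits (equivalently 199 + 277 + 323 + 476 + 799).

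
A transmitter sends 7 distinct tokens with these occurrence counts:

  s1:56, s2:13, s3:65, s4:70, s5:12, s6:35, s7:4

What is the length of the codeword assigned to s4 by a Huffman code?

Build the tree from the bottom:
merge s7(4) and s5(12): 16
merge s2(13) and 16: 29
merge 29 and s6(35): 64
merge s1(56) and 64: 120
merge s3(65) and s4(70): 135
merge 120 and 135: 255
s4 sits 2 levels below the root, so its codeword is 2 bits.

2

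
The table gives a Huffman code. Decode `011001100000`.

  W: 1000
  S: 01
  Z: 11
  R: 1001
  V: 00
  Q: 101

SRWV

Read left to right; each codeword is recognised as soon as it completes (prefix code):
  01→S | 1001→R | 1000→W | 00→V
Decoded message: SRWV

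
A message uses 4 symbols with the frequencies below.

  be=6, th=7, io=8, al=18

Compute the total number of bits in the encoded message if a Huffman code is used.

73

Greedily combine the two least-frequent nodes:
combine be(6), th(7) → 13
combine io(8), 13 → 21
combine al(18), 21 → 39
Total encoded bits = sum of merged weights = 13 + 21 + 39 = 73.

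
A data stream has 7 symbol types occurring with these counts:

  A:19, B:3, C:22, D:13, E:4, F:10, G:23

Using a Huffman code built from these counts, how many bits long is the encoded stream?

Greedily combine the two least-frequent nodes:
combine B(3), E(4) → 7
combine 7, F(10) → 17
combine D(13), 17 → 30
combine A(19), C(22) → 41
combine G(23), 30 → 53
combine 41, 53 → 94
The encoded length is the sum of every internal node's weight: 7 + 17 + 30 + 41 + 53 + 94 = 242 bits.

242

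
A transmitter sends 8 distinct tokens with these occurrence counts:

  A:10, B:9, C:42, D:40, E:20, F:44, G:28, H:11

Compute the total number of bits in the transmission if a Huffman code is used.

Greedily combine the two least-frequent nodes:
B(9) + A(10) → 19
H(11) + 19 → 30
E(20) + G(28) → 48
30 + D(40) → 70
C(42) + F(44) → 86
48 + 70 → 118
86 + 118 → 204
The encoded length is the sum of every internal node's weight: 19 + 30 + 48 + 70 + 86 + 118 + 204 = 575 bits.

575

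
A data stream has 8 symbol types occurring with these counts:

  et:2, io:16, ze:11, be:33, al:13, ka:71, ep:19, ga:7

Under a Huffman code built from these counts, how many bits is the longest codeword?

Merge the two lowest-weight nodes at each step:
combine et(2), ga(7) → 9
combine 9, ze(11) → 20
combine al(13), io(16) → 29
combine ep(19), 20 → 39
combine 29, be(33) → 62
combine 39, 62 → 101
combine ka(71), 101 → 172
Maximum depth reached is 5.

5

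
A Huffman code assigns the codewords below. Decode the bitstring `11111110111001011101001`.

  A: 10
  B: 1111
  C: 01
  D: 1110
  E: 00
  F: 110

Read left to right; each codeword is recognised as soon as it completes (prefix code):
  1111→B | 1110→D | 1110→D | 01→C | 01→C | 110→F | 10→A | 01→C
Decoded message: BDDCCFAC

BDDCCFAC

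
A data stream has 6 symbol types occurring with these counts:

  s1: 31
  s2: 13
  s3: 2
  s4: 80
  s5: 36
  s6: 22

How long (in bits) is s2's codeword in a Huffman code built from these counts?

Repeatedly merge the two smallest:
merge s3(2) and s2(13): 15
merge 15 and s6(22): 37
merge s1(31) and s5(36): 67
merge 37 and 67: 104
merge s4(80) and 104: 184
s2 sits 4 levels below the root, so its codeword is 4 bits.

4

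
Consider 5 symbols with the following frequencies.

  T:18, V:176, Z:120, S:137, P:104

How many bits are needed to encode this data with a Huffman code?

1232

Merge the two smallest weights repeatedly:
combine T(18), P(104) → 122
combine Z(120), 122 → 242
combine S(137), V(176) → 313
combine 242, 313 → 555
Total encoded bits = sum of merged weights = 122 + 242 + 313 + 555 = 1232.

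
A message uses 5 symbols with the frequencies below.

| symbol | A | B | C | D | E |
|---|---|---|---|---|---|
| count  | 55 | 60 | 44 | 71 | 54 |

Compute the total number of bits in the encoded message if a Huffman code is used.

Build the Huffman tree bottom-up:
merge C(44) and E(54): 98
merge A(55) and B(60): 115
merge D(71) and 98: 169
merge 115 and 169: 284
Total encoded bits = sum of merged weights = 98 + 115 + 169 + 284 = 666.

666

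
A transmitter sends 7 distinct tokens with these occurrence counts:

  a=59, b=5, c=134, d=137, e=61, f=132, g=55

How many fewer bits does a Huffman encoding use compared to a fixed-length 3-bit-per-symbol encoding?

Fixed-length: 3 bits × 583 symbols = 1749 bits.
Huffman merges:
b(5) + g(55) → 60
a(59) + 60 → 119
e(61) + 119 → 180
f(132) + c(134) → 266
d(137) + 180 → 317
266 + 317 → 583
Huffman total = 60 + 119 + 180 + 266 + 317 + 583 = 1525 bits.
Saving = 1749 − 1525 = 224 bits.

224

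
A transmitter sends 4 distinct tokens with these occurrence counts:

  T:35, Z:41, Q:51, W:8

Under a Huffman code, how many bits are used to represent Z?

Build the tree from the bottom:
W(8) + T(35) → 43
Z(41) + 43 → 84
Q(51) + 84 → 135
Z sits 2 levels below the root, so its codeword is 2 bits.

2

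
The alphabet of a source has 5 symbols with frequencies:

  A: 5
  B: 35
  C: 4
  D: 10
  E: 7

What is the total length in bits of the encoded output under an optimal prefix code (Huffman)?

Build the Huffman tree bottom-up:
merge C(4) and A(5): 9
merge E(7) and 9: 16
merge D(10) and 16: 26
merge 26 and B(35): 61
Total encoded bits = sum of merged weights = 9 + 16 + 26 + 61 = 112.

112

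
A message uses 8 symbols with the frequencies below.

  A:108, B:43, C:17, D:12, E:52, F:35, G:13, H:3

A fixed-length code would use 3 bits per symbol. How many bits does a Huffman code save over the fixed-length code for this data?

128

Fixed-length: 3 bits × 283 symbols = 849 bits.
Huffman merges:
merge H(3) and D(12): 15
merge G(13) and 15: 28
merge C(17) and 28: 45
merge F(35) and B(43): 78
merge 45 and E(52): 97
merge 78 and 97: 175
merge A(108) and 175: 283
Huffman total = 15 + 28 + 45 + 78 + 97 + 175 + 283 = 721 bits.
Saving = 849 − 721 = 128 bits.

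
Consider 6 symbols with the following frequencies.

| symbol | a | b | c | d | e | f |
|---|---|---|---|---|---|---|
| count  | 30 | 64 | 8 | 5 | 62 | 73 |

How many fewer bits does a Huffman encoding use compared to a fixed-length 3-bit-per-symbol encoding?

186

Fixed-length: 3 bits × 242 symbols = 726 bits.
Huffman merges:
merge d(5) and c(8): 13
merge 13 and a(30): 43
merge 43 and e(62): 105
merge b(64) and f(73): 137
merge 105 and 137: 242
Huffman total = 13 + 43 + 105 + 137 + 242 = 540 bits.
Saving = 726 − 540 = 186 bits.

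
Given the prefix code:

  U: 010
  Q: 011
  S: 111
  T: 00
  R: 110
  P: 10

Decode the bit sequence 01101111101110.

Read left to right; each codeword is recognised as soon as it completes (prefix code):
  011→Q | 011→Q | 111→S | 011→Q | 10→P
Decoded message: QQSQP

QQSQP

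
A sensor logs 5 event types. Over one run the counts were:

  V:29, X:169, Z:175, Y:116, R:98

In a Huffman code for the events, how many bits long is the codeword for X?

Huffman merges, smallest pair first:
combine V(29), R(98) → 127
combine Y(116), 127 → 243
combine X(169), Z(175) → 344
combine 243, 344 → 587
X's leaf is at depth 2, giving a 2-bit codeword.

2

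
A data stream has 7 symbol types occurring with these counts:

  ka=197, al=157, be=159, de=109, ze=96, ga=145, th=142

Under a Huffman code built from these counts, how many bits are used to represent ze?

3

Build the tree from the bottom:
ze(96) + de(109) → 205
th(142) + ga(145) → 287
al(157) + be(159) → 316
ka(197) + 205 → 402
287 + 316 → 603
402 + 603 → 1005
ze's leaf is at depth 3, giving a 3-bit codeword.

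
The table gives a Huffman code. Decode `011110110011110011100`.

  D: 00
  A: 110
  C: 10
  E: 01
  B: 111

Read left to right; each codeword is recognised as soon as it completes (prefix code):
  01→E | 111→B | 01→E | 10→C | 01→E | 111→B | 00→D | 111→B | 00→D
Decoded message: EBECEBDBD

EBECEBDBD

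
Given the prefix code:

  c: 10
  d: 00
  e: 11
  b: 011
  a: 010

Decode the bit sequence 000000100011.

dddcde

Read left to right; each codeword is recognised as soon as it completes (prefix code):
  00→d | 00→d | 00→d | 10→c | 00→d | 11→e
Decoded message: dddcde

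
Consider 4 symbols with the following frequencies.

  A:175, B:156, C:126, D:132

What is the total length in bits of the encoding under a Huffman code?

Greedily combine the two least-frequent nodes:
merge C(126) and D(132): 258
merge B(156) and A(175): 331
merge 258 and 331: 589
The encoded length is the sum of every internal node's weight: 258 + 331 + 589 = 1178 bits.

1178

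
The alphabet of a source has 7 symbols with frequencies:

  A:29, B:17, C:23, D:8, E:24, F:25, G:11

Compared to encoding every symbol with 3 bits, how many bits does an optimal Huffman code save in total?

35

Fixed-length: 3 bits × 137 symbols = 411 bits.
Huffman merges:
merge D(8) and G(11): 19
merge B(17) and 19: 36
merge C(23) and E(24): 47
merge F(25) and A(29): 54
merge 36 and 47: 83
merge 54 and 83: 137
Huffman total = 19 + 36 + 47 + 54 + 83 + 137 = 376 bits.
Saving = 411 − 376 = 35 bits.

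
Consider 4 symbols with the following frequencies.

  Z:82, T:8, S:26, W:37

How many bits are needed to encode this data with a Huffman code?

258

Merge the two smallest weights repeatedly:
combine T(8), S(26) → 34
combine 34, W(37) → 71
combine 71, Z(82) → 153
The encoded length is the sum of every internal node's weight: 34 + 71 + 153 = 258 bits.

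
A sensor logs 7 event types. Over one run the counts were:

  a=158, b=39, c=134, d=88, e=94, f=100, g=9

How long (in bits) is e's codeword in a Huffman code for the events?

Build the tree from the bottom:
merge g(9) and b(39): 48
merge 48 and d(88): 136
merge e(94) and f(100): 194
merge c(134) and 136: 270
merge a(158) and 194: 352
merge 270 and 352: 622
e's leaf is at depth 3, giving a 3-bit codeword.

3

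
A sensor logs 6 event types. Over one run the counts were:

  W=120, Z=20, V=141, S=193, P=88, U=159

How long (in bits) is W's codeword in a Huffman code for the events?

Huffman merges, smallest pair first:
combine Z(20), P(88) → 108
combine 108, W(120) → 228
combine V(141), U(159) → 300
combine S(193), 228 → 421
combine 300, 421 → 721
W sits 3 levels below the root, so its codeword is 3 bits.

3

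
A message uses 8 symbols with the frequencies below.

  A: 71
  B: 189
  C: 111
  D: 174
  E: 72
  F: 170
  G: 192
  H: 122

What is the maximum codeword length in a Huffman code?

4

Merge the two lowest-weight nodes at each step:
combine A(71), E(72) → 143
combine C(111), H(122) → 233
combine 143, F(170) → 313
combine D(174), B(189) → 363
combine G(192), 233 → 425
combine 313, 363 → 676
combine 425, 676 → 1101
The rarest symbols sit at the bottom; the longest codeword is 4 bits.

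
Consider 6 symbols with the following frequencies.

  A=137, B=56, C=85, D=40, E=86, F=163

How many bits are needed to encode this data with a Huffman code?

1401

Build the Huffman tree bottom-up:
combine D(40), B(56) → 96
combine C(85), E(86) → 171
combine 96, A(137) → 233
combine F(163), 171 → 334
combine 233, 334 → 567
The encoded length is the sum of every internal node's weight: 96 + 171 + 233 + 334 + 567 = 1401 bits.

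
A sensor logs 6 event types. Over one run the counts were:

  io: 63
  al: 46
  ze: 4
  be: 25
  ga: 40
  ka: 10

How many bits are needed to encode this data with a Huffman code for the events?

Build the Huffman tree bottom-up:
combine ze(4), ka(10) → 14
combine 14, be(25) → 39
combine 39, ga(40) → 79
combine al(46), io(63) → 109
combine 79, 109 → 188
Each symbol's bit-cost is frequency × depth; summing gives 429 bits (equivalently 14 + 39 + 79 + 109 + 188).

429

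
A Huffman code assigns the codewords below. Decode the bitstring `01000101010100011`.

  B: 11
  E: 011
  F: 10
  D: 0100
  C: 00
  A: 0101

DAACE

Read left to right; each codeword is recognised as soon as it completes (prefix code):
  0100→D | 0101→A | 0101→A | 00→C | 011→E
Decoded message: DAACE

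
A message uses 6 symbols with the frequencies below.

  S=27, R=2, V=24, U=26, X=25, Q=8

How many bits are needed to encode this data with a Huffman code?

268

Build the Huffman tree bottom-up:
merge R(2) and Q(8): 10
merge 10 and V(24): 34
merge X(25) and U(26): 51
merge S(27) and 34: 61
merge 51 and 61: 112
The encoded length is the sum of every internal node's weight: 10 + 34 + 51 + 61 + 112 = 268 bits.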